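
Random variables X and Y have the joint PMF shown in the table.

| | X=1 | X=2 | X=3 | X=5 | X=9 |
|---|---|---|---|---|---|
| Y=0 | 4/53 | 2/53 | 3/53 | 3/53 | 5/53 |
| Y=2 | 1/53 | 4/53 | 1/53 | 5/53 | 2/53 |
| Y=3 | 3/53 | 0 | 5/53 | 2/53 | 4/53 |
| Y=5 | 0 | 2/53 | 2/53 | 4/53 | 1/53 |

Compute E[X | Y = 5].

P(Y = 5) = 9/53.
Σ X·P over the event = 2·(2/53) + 3·(2/53) + 5·(4/53) + 9·(1/53) = 39/53.
E[X | Y = 5] = (39/53) / (9/53) = 13/3.

13/3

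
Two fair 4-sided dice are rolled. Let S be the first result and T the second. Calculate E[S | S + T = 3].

3/2

Outcomes with S + T = 3: (1,2), (2,1), each with probability 1/16.
E[S | S + T = 3] = (1 + 2) / 2 = 3/2.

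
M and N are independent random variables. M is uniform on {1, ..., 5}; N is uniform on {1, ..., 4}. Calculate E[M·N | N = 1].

3

Outcomes with N = 1: (1,1), (2,1), (3,1), (4,1), (5,1), each with probability 1/20.
E[M·N | N = 1] = (1 + 2 + 3 + 4 + 5) / 5 = 3.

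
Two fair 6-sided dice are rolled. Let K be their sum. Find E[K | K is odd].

7

P(K is odd) = 1/2.
Σ over the event: 3·1/18 + 5·1/9 + 7·1/6 + 9·1/9 + 11·1/18 = 7/2.
E[K | K is odd] = (7/2) / (1/2) = 7.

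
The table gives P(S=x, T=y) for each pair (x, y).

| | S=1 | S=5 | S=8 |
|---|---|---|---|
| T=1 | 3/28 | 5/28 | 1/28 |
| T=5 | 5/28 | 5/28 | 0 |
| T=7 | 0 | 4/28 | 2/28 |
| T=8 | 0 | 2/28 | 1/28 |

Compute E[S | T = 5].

P(T = 5) = 5/14.
Σ S·P over the event = 1·(5/28) + 5·(5/28) = 15/14.
E[S | T = 5] = (15/14) / (5/14) = 3.

3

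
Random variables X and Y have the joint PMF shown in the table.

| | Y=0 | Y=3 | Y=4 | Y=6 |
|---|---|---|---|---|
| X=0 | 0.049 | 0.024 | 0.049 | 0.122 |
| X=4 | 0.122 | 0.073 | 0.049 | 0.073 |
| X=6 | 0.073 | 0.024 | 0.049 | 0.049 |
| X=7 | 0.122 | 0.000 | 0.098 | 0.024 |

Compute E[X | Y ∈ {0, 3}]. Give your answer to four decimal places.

P(Y ∈ {0, 3}) = 0.487.
Summing X·P(X=x,Y=y) over the conditioning event gives 2.216.
E[X | Y ∈ {0, 3}] = (2.216) / (0.487) = 4.5503.

4.5503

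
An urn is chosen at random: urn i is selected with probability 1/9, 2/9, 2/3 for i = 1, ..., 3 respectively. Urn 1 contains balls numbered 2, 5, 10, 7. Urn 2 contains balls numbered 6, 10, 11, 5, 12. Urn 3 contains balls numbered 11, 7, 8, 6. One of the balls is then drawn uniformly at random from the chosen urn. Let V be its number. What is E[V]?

358/45

E[V | urn 1] = (2+5+10+7)/4 = 6.
E[V | urn 2] = (6+10+11+5+12)/5 = 44/5.
E[V | urn 3] = (11+7+8+6)/4 = 8.
E[V] = (1/9)·(6) + (2/9)·(44/5) + (2/3)·(8) = 358/45.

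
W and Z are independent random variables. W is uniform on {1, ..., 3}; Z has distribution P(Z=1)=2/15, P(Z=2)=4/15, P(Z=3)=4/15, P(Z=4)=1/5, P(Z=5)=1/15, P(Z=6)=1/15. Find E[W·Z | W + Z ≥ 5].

74/9

P(W + Z ≥ 5) = 3/5.
Summing WZ·P(x,y) over outcomes with W + Z ≥ 5 gives 74/15.
E[W·Z | W + Z ≥ 5] = (74/15) / (3/5) = 74/9.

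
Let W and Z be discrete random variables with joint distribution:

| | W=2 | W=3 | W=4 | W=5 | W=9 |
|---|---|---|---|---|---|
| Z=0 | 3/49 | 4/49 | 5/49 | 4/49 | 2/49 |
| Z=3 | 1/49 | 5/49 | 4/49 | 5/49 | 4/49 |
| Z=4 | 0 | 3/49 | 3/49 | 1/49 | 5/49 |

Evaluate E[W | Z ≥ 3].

165/31

P(Z ≥ 3) = 31/49.
Summing W·P(W=x,Z=y) over the conditioning event gives 165/49.
E[W | Z ≥ 3] = (165/49) / (31/49) = 165/31.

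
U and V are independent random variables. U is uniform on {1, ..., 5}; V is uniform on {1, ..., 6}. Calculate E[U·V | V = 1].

3

Outcomes with V = 1: (1,1), (2,1), (3,1), (4,1), (5,1), each with probability 1/30.
E[U·V | V = 1] = (1 + 2 + 3 + 4 + 5) / 5 = 3.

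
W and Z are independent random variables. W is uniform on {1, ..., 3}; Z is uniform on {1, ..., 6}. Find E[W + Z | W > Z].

P(W > Z) = 1/6.
Summing (W+Z)·P(x,y) over outcomes with W > Z gives 2/3.
E[W + Z | W > Z] = (2/3) / (1/6) = 4.

4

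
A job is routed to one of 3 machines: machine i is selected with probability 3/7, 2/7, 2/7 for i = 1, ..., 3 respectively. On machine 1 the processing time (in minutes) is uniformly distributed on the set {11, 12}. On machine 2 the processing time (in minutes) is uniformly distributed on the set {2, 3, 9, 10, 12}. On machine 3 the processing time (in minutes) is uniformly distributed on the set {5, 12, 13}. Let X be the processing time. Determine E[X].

689/70

E[X | machine 1] = (11+12)/2 = 23/2.
E[X | machine 2] = (2+3+9+10+12)/5 = 36/5.
E[X | machine 3] = (5+12+13)/3 = 10.
By the law of total expectation,
E[X] = (3/7)·(23/2) + (2/7)·(36/5) + (2/7)·(10) = 689/70.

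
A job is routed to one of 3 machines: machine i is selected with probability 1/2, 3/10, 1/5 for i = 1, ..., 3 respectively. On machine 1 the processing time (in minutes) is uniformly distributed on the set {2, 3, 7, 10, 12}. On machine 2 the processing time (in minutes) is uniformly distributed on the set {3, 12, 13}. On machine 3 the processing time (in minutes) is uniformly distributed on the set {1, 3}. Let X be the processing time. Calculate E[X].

33/5

E[X | machine 1] = (2+3+7+10+12)/5 = 34/5.
E[X | machine 2] = (3+12+13)/3 = 28/3.
E[X | machine 3] = (1+3)/2 = 2.
E[X] = (1/2)·(34/5) + (3/10)·(28/3) + (1/5)·(2) = 33/5.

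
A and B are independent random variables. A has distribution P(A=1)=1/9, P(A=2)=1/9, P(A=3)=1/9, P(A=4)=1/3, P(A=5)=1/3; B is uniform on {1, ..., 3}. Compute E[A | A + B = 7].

P(A + B = 7) = 2/9.
Summing A·P(x,y) over outcomes with A + B = 7 gives 1.
E[A | A + B = 7] = (1) / (2/9) = 9/2.

9/2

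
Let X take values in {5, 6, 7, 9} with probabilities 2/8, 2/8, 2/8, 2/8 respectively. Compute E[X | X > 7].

P(X > 7) = 1/4.
Σ over the event: 9·1/4 = 9/4.
E[X | X > 7] = (9/4) / (1/4) = 9.

9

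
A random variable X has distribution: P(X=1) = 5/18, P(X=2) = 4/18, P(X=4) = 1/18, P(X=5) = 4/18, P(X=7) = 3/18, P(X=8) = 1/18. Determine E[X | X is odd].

23/6

P(X is odd) = 2/3.
Σ over the event: 1·5/18 + 5·2/9 + 7·1/6 = 23/9.
E[X | X is odd] = (23/9) / (2/3) = 23/6.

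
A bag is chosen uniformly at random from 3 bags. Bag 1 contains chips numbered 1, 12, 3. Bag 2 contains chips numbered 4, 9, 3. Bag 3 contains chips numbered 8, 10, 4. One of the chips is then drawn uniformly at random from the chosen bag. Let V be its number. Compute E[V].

6

E[V | bag 1] = (1+12+3)/3 = 16/3.
E[V | bag 2] = (4+9+3)/3 = 16/3.
E[V | bag 3] = (8+10+4)/3 = 22/3.
By the law of total expectation,
E[V] = (1/3)·(16/3) + (1/3)·(16/3) + (1/3)·(22/3) = 6.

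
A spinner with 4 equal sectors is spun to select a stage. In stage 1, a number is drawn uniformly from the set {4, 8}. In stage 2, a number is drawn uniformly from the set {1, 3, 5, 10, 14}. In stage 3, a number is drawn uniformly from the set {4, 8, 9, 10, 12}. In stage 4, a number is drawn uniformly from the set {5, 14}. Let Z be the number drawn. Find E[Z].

307/40

E[Z | stage 1] = (4+8)/2 = 6.
E[Z | stage 2] = (1+3+5+10+14)/5 = 33/5.
E[Z | stage 3] = (4+8+9+10+12)/5 = 43/5.
E[Z | stage 4] = (5+14)/2 = 19/2.
By the law of total expectation,
E[Z] = (1/4)·(6) + (1/4)·(33/5) + (1/4)·(43/5) + (1/4)·(19/2) = 307/40.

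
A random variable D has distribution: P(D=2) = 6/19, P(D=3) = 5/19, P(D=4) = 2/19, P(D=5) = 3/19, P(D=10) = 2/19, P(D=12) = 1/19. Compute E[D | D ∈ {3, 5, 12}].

P(D ∈ {3, 5, 12}) = 9/19.
Σ over the event: 3·5/19 + 5·3/19 + 12·1/19 = 42/19.
E[D | D ∈ {3, 5, 12}] = (42/19) / (9/19) = 14/3.

14/3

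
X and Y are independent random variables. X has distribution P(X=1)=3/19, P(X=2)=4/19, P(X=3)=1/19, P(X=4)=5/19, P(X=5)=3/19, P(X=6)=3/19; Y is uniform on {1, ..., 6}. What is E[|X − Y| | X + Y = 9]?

5/3

P(X + Y = 9) = 2/19.
Summing |X−Y|·P(x,y) over outcomes with X + Y = 9 gives 10/57.
E[|X − Y| | X + Y = 9] = (10/57) / (2/19) = 5/3.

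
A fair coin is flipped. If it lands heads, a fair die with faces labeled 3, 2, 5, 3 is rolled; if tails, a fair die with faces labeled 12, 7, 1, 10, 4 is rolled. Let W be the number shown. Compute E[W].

201/40

E[W | heads] = (3+2+5+3)/4 = 13/4.
E[W | tails] = (12+7+1+10+4)/5 = 34/5.
By the law of total expectation,
E[W] = (1/2)·(13/4) + (1/2)·(34/5) = 201/40.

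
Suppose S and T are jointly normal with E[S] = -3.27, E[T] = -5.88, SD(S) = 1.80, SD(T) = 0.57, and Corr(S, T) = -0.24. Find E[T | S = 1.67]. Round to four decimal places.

E[T | S=x] = μ_T + ρ(σ_T/σ_S)(x − μ_S) for jointly normal variables.
E[T | S=1.67] = -5.88 + (-0.24)·(0.57/1.80)·(1.67 − (-3.27)) = -5.88 + (-0.076)·(4.94) = -6.2554.

-6.2554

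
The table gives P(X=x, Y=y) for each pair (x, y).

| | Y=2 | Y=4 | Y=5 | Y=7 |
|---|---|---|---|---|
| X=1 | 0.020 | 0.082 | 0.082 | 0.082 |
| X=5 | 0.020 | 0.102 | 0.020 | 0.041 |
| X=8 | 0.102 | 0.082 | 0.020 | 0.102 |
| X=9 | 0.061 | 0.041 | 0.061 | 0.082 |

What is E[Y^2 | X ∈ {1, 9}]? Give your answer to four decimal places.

27.2074

P(X ∈ {1, 9}) = 0.511.
Summing Y^2·P(X=x,Y=y) over the conditioning event gives 13.903.
E[Y^2 | X ∈ {1, 9}] = (13.903) / (0.511) = 27.2074.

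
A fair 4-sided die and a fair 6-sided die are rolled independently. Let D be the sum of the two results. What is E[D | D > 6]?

P(D > 6) = 5/12.
Σ over the event: 7·1/6 + 8·1/8 + 9·1/12 + 10·1/24 = 10/3.
E[D | D > 6] = (10/3) / (5/12) = 8.

8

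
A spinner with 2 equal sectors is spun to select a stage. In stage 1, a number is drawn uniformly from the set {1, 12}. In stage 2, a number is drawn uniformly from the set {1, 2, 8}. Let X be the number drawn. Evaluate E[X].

E[X | stage 1] = (1+12)/2 = 13/2.
E[X | stage 2] = (1+2+8)/3 = 11/3.
E[X] = (1/2)·(13/2) + (1/2)·(11/3) = 61/12.

61/12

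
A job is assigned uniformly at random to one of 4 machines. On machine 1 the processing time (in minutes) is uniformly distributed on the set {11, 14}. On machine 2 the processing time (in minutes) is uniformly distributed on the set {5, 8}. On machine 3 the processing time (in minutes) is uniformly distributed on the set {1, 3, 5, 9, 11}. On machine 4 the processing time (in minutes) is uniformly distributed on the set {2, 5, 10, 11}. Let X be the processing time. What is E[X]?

E[X | machine 1] = (11+14)/2 = 25/2.
E[X | machine 2] = (5+8)/2 = 13/2.
E[X | machine 3] = (1+3+5+9+11)/5 = 29/5.
E[X | machine 4] = (2+5+10+11)/4 = 7.
E[X] = (1/4)·(25/2) + (1/4)·(13/2) + (1/4)·(29/5) + (1/4)·(7) = 159/20.

159/20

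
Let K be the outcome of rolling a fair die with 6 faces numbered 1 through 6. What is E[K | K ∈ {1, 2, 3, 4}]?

5/2

P(K ∈ {1, 2, 3, 4}) = 2/3.
Σ over the event: 1·1/6 + 2·1/6 + 3·1/6 + 4·1/6 = 5/3.
E[K | K ∈ {1, 2, 3, 4}] = (5/3) / (2/3) = 5/2.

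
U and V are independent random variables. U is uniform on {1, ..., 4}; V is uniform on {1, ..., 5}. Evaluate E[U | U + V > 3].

46/17

P(U + V > 3) = 17/20.
Summing U·P(x,y) over outcomes with U + V > 3 gives 23/10.
E[U | U + V > 3] = (23/10) / (17/20) = 46/17.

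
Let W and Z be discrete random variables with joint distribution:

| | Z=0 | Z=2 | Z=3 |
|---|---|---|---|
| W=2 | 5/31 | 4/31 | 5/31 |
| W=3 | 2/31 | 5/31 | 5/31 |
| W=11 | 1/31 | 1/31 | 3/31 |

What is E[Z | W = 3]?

25/12

P(W = 3) = 12/31.
Σ Z·P over the event = 0·(2/31) + 2·(5/31) + 3·(5/31) = 25/31.
E[Z | W = 3] = (25/31) / (12/31) = 25/12.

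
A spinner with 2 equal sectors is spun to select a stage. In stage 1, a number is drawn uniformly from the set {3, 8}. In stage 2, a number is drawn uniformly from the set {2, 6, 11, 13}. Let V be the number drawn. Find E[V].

E[V | stage 1] = (3+8)/2 = 11/2.
E[V | stage 2] = (2+6+11+13)/4 = 8.
E[V] = (1/2)·(11/2) + (1/2)·(8) = 27/4.

27/4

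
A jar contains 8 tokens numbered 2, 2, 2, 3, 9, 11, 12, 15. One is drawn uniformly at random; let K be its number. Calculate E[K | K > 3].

P(K > 3) = 1/2.
Σ over the event: 9·1/8 + 11·1/8 + 12·1/8 + 15·1/8 = 47/8.
E[K | K > 3] = (47/8) / (1/2) = 47/4.

47/4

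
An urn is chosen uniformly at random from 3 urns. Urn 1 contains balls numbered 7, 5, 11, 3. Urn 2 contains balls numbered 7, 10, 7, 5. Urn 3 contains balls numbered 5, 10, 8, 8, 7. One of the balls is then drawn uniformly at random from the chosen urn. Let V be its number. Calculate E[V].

E[V | urn 1] = (7+5+11+3)/4 = 13/2.
E[V | urn 2] = (7+10+7+5)/4 = 29/4.
E[V | urn 3] = (5+10+8+8+7)/5 = 38/5.
E[V] = (1/3)·(13/2) + (1/3)·(29/4) + (1/3)·(38/5) = 427/60.

427/60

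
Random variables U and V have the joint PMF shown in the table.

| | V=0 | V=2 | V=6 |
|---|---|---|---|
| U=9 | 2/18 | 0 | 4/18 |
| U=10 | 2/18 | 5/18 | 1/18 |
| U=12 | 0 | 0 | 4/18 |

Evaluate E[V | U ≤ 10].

20/7

P(U ≤ 10) = 7/9.
Σ V·P over the event = 0·(2/18) + 6·(4/18) + 0·(2/18) + 2·(5/18) + 6·(1/18) = 20/9.
E[V | U ≤ 10] = (20/9) / (7/9) = 20/7.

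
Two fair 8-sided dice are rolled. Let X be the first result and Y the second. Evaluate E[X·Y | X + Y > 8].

181/6

P(X + Y > 8) = 9/16.
Summing XY·P(x,y) over outcomes with X + Y > 8 gives 543/32.
E[X·Y | X + Y > 8] = (543/32) / (9/16) = 181/6.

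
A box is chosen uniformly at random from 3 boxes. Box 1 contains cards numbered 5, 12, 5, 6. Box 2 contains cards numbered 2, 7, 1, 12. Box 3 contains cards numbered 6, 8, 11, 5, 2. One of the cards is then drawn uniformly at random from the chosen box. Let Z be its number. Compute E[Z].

63/10

E[Z | box 1] = (5+12+5+6)/4 = 7.
E[Z | box 2] = (2+7+1+12)/4 = 11/2.
E[Z | box 3] = (6+8+11+5+2)/5 = 32/5.
E[Z] = (1/3)·(7) + (1/3)·(11/2) + (1/3)·(32/5) = 63/10.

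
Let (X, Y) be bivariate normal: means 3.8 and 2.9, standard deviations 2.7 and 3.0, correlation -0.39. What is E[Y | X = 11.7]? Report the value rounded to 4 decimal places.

The regression of Y on X has slope ρ·σ_Y/σ_X and passes through (μ_X, μ_Y).
E[Y | X=11.7] = 2.9 + (-0.39)·(3.0/2.7)·(11.7 − (3.8)) = 2.9 + (-0.43333)·(7.9) = -0.5233.

-0.5233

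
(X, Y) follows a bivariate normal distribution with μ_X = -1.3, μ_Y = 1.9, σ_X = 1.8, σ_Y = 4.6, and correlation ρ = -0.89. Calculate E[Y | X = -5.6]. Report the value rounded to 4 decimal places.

11.6801

The regression of Y on X has slope ρ·σ_Y/σ_X and passes through (μ_X, μ_Y).
E[Y | X=-5.6] = 1.9 + (-0.89)·(4.6/1.8)·(-5.6 − (-1.3)) = 1.9 + (-2.27444)·(-4.3) = 11.6801.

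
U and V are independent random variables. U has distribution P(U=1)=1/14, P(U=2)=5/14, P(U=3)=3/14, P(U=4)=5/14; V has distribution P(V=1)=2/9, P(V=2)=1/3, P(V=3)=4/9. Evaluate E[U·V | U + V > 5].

468/47

P(U + V > 5) = 47/126.
Summing UV·P(x,y) over outcomes with U + V > 5 gives 26/7.
E[U·V | U + V > 5] = (26/7) / (47/126) = 468/47.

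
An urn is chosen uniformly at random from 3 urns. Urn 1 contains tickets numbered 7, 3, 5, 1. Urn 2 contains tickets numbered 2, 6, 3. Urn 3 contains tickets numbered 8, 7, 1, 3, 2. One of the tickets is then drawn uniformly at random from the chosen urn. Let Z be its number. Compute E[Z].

E[Z | urn 1] = (7+3+5+1)/4 = 4.
E[Z | urn 2] = (2+6+3)/3 = 11/3.
E[Z | urn 3] = (8+7+1+3+2)/5 = 21/5.
E[Z] = (1/3)·(4) + (1/3)·(11/3) + (1/3)·(21/5) = 178/45.

178/45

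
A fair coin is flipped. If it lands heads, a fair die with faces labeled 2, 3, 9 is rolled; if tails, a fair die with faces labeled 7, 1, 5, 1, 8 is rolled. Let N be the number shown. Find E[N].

E[N | heads] = (2+3+9)/3 = 14/3.
E[N | tails] = (7+1+5+1+8)/5 = 22/5.
E[N] = (1/2)·(14/3) + (1/2)·(22/5) = 68/15.

68/15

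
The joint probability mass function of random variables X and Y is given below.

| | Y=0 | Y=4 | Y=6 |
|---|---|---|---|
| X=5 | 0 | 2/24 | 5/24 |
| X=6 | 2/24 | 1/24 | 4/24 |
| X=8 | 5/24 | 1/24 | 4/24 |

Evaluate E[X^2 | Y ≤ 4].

542/11

P(Y ≤ 4) = 11/24.
Σ X^2·P over the event = 25·(2/24) + 36·(2/24) + 36·(1/24) + 64·(5/24) + 64·(1/24) = 271/12.
E[X^2 | Y ≤ 4] = (271/12) / (11/24) = 542/11.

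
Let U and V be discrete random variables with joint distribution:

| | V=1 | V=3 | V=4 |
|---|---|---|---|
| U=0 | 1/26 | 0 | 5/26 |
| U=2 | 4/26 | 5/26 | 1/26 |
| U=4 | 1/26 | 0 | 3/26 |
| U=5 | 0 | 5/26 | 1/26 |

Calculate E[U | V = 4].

P(V = 4) = 5/13.
Σ U·P over the event = 0·(5/26) + 2·(1/26) + 4·(3/26) + 5·(1/26) = 19/26.
E[U | V = 4] = (19/26) / (5/13) = 19/10.

19/10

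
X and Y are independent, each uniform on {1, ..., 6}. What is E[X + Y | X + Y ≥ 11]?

34/3

Outcomes with X + Y ≥ 11: (5,6), (6,5), (6,6), each with probability 1/36.
E[X + Y | X + Y ≥ 11] = (11 + 11 + 12) / 3 = 34/3.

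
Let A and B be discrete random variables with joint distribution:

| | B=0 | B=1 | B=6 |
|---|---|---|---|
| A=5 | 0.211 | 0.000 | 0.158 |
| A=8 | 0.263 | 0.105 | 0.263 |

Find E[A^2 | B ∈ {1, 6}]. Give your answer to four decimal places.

P(B ∈ {1, 6}) = 0.526.
Summing A^2·P(A=x,B=y) over the conditioning event gives 27.502.
E[A^2 | B ∈ {1, 6}] = (27.502) / (0.526) = 52.2852.

52.2852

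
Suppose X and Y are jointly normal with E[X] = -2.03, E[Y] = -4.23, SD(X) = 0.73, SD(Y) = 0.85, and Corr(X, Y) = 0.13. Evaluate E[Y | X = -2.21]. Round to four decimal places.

The regression of Y on X has slope ρ·σ_Y/σ_X and passes through (μ_X, μ_Y).
E[Y | X=-2.21] = -4.23 + (0.13)·(0.85/0.73)·(-2.21 − (-2.03)) = -4.23 + (0.15137)·(-0.18) = -4.2572.

-4.2572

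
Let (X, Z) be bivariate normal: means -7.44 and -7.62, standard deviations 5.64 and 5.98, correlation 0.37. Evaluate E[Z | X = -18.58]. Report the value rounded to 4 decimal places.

For a bivariate normal, E[Z | X=x] = μ_Z + ρ·(σ_Z/σ_X)·(x − μ_X).
E[Z | X=-18.58] = -7.62 + (0.37)·(5.98/5.64)·(-18.58 − (-7.44)) = -7.62 + (0.392305)·(-11.14) = -11.9903.

-11.9903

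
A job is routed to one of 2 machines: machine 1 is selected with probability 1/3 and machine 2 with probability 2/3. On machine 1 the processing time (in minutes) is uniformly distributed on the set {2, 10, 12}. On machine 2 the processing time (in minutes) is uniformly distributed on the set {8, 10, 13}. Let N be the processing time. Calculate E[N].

E[N | machine 1] = (2+10+12)/3 = 8.
E[N | machine 2] = (8+10+13)/3 = 31/3.
E[N] = (1/3)·(8) + (2/3)·(31/3) = 86/9.

86/9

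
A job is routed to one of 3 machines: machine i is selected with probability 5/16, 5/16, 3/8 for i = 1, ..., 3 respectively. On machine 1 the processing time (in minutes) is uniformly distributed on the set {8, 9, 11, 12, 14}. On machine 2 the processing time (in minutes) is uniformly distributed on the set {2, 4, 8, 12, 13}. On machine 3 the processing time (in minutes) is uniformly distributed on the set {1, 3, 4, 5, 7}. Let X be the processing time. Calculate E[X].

E[X | machine 1] = (8+9+11+12+14)/5 = 54/5.
E[X | machine 2] = (2+4+8+12+13)/5 = 39/5.
E[X | machine 3] = (1+3+4+5+7)/5 = 4.
By the law of total expectation,
E[X] = (5/16)·(54/5) + (5/16)·(39/5) + (3/8)·(4) = 117/16.

117/16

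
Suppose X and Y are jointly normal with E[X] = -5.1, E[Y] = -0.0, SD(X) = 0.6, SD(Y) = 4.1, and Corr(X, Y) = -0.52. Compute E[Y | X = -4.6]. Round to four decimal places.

E[Y | X=x] = μ_Y + ρ(σ_Y/σ_X)(x − μ_X) for jointly normal variables.
E[Y | X=-4.6] = -0.0 + (-0.52)·(4.1/0.6)·(-4.6 − (-5.1)) = -0.0 + (-3.5533)·(0.5) = -1.7767.

-1.7767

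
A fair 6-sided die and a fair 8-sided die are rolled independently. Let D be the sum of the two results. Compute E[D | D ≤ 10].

132/19

P(D ≤ 10) = 19/24.
E[D | D ≤ 10] = (11/2) / (19/24) = 132/19.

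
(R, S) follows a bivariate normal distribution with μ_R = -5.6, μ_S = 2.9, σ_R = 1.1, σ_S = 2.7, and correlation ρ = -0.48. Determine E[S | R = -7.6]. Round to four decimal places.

For a bivariate normal, E[S | R=x] = μ_S + ρ·(σ_S/σ_R)·(x − μ_R).
E[S | R=-7.6] = 2.9 + (-0.48)·(2.7/1.1)·(-7.6 − (-5.6)) = 2.9 + (-1.1782)·(-2) = 5.2564.

5.2564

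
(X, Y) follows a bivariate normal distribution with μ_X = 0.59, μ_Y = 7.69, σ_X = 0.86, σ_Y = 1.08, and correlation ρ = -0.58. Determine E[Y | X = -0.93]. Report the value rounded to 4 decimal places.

8.7971

For a bivariate normal, E[Y | X=x] = μ_Y + ρ·(σ_Y/σ_X)·(x − μ_X).
E[Y | X=-0.93] = 7.69 + (-0.58)·(1.08/0.86)·(-0.93 − (0.59)) = 7.69 + (-0.72837)·(-1.52) = 8.7971.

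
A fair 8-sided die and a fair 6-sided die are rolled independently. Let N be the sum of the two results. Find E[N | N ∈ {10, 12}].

43/4

P(N ∈ {10, 12}) = 1/6.
Σ over the event: 10·5/48 + 12·1/16 = 43/24.
E[N | N ∈ {10, 12}] = (43/24) / (1/6) = 43/4.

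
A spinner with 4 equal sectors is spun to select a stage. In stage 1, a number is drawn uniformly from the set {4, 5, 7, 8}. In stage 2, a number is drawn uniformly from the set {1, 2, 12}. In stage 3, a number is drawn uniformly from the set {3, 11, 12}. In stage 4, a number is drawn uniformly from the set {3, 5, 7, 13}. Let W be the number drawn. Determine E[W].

E[W | stage 1] = (4+5+7+8)/4 = 6.
E[W | stage 2] = (1+2+12)/3 = 5.
E[W | stage 3] = (3+11+12)/3 = 26/3.
E[W | stage 4] = (3+5+7+13)/4 = 7.
E[W] = (1/4)·(6) + (1/4)·(5) + (1/4)·(26/3) + (1/4)·(7) = 20/3.

20/3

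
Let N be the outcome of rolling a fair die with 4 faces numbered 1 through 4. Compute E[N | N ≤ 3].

Given N ≤ 3, N is equally likely to be any of {1, 2, 3}.
E[N | N ≤ 3] = (1 + 2 + 3) / 3 = 2.

2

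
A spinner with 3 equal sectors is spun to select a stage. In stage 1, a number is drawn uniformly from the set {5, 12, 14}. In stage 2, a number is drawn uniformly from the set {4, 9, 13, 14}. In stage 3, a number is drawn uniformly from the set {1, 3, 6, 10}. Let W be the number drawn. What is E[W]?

76/9

E[W | stage 1] = (5+12+14)/3 = 31/3.
E[W | stage 2] = (4+9+13+14)/4 = 10.
E[W | stage 3] = (1+3+6+10)/4 = 5.
By the law of total expectation,
E[W] = (1/3)·(31/3) + (1/3)·(10) + (1/3)·(5) = 76/9.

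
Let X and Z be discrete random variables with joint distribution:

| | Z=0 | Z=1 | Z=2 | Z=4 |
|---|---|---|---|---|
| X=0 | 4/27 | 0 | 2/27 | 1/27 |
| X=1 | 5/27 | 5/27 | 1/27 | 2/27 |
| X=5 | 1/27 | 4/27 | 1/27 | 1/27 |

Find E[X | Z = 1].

P(Z = 1) = 1/3.
Σ X·P over the event = 1·(5/27) + 5·(4/27) = 25/27.
E[X | Z = 1] = (25/27) / (1/3) = 25/9.

25/9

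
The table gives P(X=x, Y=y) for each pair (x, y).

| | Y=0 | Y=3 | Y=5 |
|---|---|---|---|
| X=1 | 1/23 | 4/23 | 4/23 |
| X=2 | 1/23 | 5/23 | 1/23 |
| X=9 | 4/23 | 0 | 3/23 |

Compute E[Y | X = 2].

20/7

P(X = 2) = 7/23.
Σ Y·P over the event = 0·(1/23) + 3·(5/23) + 5·(1/23) = 20/23.
E[Y | X = 2] = (20/23) / (7/23) = 20/7.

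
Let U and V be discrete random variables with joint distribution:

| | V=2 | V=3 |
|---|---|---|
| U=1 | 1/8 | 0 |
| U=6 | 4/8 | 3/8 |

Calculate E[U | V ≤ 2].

P(V ≤ 2) = 5/8.
Σ U·P over the event = 1·(1/8) + 6·(4/8) = 25/8.
E[U | V ≤ 2] = (25/8) / (5/8) = 5.

5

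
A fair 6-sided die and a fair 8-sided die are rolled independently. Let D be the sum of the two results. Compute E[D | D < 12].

22/3

P(D < 12) = 7/8.
E[D | D < 12] = (77/12) / (7/8) = 22/3.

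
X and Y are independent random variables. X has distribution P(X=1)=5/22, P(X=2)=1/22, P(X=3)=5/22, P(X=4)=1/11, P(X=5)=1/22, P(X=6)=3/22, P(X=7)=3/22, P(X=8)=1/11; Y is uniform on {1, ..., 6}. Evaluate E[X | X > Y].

P(X > Y) = 1/2.
Summing X·P(x,y) over outcomes with X > Y gives 97/33.
E[X | X > Y] = (97/33) / (1/2) = 194/33.

194/33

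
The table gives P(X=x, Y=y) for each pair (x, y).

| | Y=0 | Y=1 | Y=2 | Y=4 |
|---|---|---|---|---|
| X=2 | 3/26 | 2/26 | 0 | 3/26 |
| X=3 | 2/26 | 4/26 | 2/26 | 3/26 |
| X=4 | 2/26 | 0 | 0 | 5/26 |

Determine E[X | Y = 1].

8/3

P(Y = 1) = 3/13.
Σ X·P over the event = 2·(2/26) + 3·(4/26) = 8/13.
E[X | Y = 1] = (8/13) / (3/13) = 8/3.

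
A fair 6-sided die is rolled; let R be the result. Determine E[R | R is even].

4

Given R is even, R is equally likely to be any of {2, 4, 6}.
E[R | R is even] = (2 + 4 + 6) / 3 = 4.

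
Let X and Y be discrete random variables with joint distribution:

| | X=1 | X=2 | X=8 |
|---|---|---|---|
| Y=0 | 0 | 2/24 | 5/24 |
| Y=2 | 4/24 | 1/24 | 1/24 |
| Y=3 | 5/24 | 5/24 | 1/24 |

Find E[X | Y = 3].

23/11

P(Y = 3) = 11/24.
Σ X·P over the event = 1·(5/24) + 2·(5/24) + 8·(1/24) = 23/24.
E[X | Y = 3] = (23/24) / (11/24) = 23/11.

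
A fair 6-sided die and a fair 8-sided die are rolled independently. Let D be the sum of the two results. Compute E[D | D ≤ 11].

P(D ≤ 11) = 7/8.
E[D | D ≤ 11] = (77/12) / (7/8) = 22/3.

22/3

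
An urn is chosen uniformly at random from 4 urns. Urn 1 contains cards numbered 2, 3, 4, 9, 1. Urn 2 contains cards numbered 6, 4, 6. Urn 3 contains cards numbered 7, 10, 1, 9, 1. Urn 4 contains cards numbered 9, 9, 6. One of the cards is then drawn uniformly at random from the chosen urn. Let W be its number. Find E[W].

341/60

E[W | urn 1] = (2+3+4+9+1)/5 = 19/5.
E[W | urn 2] = (6+4+6)/3 = 16/3.
E[W | urn 3] = (7+10+1+9+1)/5 = 28/5.
E[W | urn 4] = (9+9+6)/3 = 8.
E[W] = (1/4)·(19/5) + (1/4)·(16/3) + (1/4)·(28/5) + (1/4)·(8) = 341/60.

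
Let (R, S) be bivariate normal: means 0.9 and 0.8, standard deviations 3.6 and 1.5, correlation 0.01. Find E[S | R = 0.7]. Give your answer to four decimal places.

The regression of S on R has slope ρ·σ_S/σ_R and passes through (μ_R, μ_S).
E[S | R=0.7] = 0.8 + (0.01)·(1.5/3.6)·(0.7 − (0.9)) = 0.8 + (0.0041667)·(-0.2) = 0.7992.

0.7992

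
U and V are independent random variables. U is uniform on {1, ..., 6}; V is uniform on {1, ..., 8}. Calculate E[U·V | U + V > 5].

721/38

P(U + V > 5) = 19/24.
Summing UV·P(x,y) over outcomes with U + V > 5 gives 721/48.
E[U·V | U + V > 5] = (721/48) / (19/24) = 721/38.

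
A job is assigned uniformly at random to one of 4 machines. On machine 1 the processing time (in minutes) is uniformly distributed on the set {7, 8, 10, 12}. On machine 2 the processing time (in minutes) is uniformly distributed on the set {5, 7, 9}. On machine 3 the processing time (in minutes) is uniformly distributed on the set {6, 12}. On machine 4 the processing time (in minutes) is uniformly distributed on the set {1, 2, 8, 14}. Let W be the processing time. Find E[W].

E[W | machine 1] = (7+8+10+12)/4 = 37/4.
E[W | machine 2] = (5+7+9)/3 = 7.
E[W | machine 3] = (6+12)/2 = 9.
E[W | machine 4] = (1+2+8+14)/4 = 25/4.
By the law of total expectation,
E[W] = (1/4)·(37/4) + (1/4)·(7) + (1/4)·(9) + (1/4)·(25/4) = 63/8.

63/8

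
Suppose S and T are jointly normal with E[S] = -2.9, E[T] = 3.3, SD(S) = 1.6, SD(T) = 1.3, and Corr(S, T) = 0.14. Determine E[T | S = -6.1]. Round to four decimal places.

2.9360

E[T | S=x] = μ_T + ρ(σ_T/σ_S)(x − μ_S) for jointly normal variables.
E[T | S=-6.1] = 3.3 + (0.14)·(1.3/1.6)·(-6.1 − (-2.9)) = 3.3 + (0.11375)·(-3.2) = 2.9360.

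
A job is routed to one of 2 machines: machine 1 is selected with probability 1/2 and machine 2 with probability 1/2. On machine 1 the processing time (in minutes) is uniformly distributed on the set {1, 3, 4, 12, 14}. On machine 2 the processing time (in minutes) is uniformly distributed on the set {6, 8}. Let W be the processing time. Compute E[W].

E[W | machine 1] = (1+3+4+12+14)/5 = 34/5.
E[W | machine 2] = (6+8)/2 = 7.
E[W] = (1/2)·(34/5) + (1/2)·(7) = 69/10.

69/10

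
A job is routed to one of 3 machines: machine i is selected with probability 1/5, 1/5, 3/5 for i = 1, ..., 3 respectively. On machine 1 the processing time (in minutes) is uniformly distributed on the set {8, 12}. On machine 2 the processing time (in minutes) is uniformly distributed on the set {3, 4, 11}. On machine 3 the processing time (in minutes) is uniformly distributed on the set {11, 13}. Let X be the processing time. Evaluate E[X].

E[X | machine 1] = (8+12)/2 = 10.
E[X | machine 2] = (3+4+11)/3 = 6.
E[X | machine 3] = (11+13)/2 = 12.
E[X] = (1/5)·(10) + (1/5)·(6) + (3/5)·(12) = 52/5.

52/5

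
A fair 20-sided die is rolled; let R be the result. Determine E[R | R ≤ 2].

Given R ≤ 2, R is equally likely to be any of {1, 2}.
E[R | R ≤ 2] = (1 + 2) / 2 = 3/2.

3/2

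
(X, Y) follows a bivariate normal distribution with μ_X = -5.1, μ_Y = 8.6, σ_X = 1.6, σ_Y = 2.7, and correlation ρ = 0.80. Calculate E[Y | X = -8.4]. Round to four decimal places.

The regression of Y on X has slope ρ·σ_Y/σ_X and passes through (μ_X, μ_Y).
E[Y | X=-8.4] = 8.6 + (0.80)·(2.7/1.6)·(-8.4 − (-5.1)) = 8.6 + (1.35)·(-3.3) = 4.1450.

4.1450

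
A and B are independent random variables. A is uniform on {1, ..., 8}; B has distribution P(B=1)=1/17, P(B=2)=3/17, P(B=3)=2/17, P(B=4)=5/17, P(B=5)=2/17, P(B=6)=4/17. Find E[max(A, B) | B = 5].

P(B = 5) = 2/17.
Summing max(A,B)·P(x,y) over outcomes with B = 5 gives 23/34.
E[max(A, B) | B = 5] = (23/34) / (2/17) = 23/4.

23/4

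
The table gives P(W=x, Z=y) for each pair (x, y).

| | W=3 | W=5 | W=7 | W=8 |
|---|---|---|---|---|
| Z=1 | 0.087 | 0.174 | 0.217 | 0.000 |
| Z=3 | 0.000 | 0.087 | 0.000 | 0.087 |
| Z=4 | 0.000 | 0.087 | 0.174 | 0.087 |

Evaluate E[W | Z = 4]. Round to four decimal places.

P(Z = 4) = 0.348.
Σ W·P over the event = 5·(0.087) + 7·(0.174) + 8·(0.087) = 2.349.
E[W | Z = 4] = (2.349) / (0.348) = 6.7500.

6.7500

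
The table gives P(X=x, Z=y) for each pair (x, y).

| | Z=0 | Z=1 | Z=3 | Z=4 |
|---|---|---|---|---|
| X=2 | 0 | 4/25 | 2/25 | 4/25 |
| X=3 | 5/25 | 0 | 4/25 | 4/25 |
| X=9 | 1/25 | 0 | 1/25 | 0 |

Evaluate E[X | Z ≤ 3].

57/17

P(Z ≤ 3) = 17/25.
Σ X·P over the event = 2·(4/25) + 2·(2/25) + 3·(5/25) + 3·(4/25) + 9·(1/25) + 9·(1/25) = 57/25.
E[X | Z ≤ 3] = (57/25) / (17/25) = 57/17.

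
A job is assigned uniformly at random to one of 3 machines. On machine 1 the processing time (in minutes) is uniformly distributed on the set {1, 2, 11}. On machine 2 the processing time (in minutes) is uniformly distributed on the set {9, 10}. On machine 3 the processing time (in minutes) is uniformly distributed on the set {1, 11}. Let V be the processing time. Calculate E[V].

E[V | machine 1] = (1+2+11)/3 = 14/3.
E[V | machine 2] = (9+10)/2 = 19/2.
E[V | machine 3] = (1+11)/2 = 6.
E[V] = (1/3)·(14/3) + (1/3)·(19/2) + (1/3)·(6) = 121/18.

121/18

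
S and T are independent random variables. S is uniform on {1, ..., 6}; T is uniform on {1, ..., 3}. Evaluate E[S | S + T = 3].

3/2

Outcomes with S + T = 3: (1,2), (2,1), each with probability 1/18.
E[S | S + T = 3] = (1 + 2) / 2 = 3/2.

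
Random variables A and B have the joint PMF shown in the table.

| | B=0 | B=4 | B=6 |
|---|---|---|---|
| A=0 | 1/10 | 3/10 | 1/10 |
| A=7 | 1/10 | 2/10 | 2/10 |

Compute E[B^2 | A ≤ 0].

P(A ≤ 0) = 1/2.
Σ B^2·P over the event = 0·(1/10) + 16·(3/10) + 36·(1/10) = 42/5.
E[B^2 | A ≤ 0] = (42/5) / (1/2) = 84/5.

84/5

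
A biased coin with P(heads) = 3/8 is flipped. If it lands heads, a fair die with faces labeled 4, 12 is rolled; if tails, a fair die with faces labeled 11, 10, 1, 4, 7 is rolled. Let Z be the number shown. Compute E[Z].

57/8

E[Z | heads] = (4+12)/2 = 8.
E[Z | tails] = (11+10+1+4+7)/5 = 33/5.
E[Z] = (3/8)·(8) + (5/8)·(33/5) = 57/8.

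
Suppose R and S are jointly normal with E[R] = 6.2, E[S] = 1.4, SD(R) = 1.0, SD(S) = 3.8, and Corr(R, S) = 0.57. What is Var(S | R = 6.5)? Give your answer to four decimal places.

Var(S | R=x) = (1 − ρ²)·σ_S².
Var(S | R=6.5) = (3.8)²·(1 − (0.57)²) = 14.44·0.6751 = 9.7484.

9.7484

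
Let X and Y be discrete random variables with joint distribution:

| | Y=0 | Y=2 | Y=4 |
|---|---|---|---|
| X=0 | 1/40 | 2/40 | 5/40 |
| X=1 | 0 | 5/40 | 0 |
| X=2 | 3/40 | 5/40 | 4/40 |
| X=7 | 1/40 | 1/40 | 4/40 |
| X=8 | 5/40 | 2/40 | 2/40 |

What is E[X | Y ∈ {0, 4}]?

21/5

P(Y ∈ {0, 4}) = 5/8.
Σ X·P over the event = 0·(1/40) + 0·(5/40) + 2·(3/40) + 2·(4/40) + 7·(1/40) + 7·(4/40) + 8·(5/40) + 8·(2/40) = 21/8.
E[X | Y ∈ {0, 4}] = (21/8) / (5/8) = 21/5.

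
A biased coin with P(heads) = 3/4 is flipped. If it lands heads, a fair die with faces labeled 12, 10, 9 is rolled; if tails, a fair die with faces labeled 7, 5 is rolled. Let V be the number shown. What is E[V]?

E[V | heads] = (12+10+9)/3 = 31/3.
E[V | tails] = (7+5)/2 = 6.
E[V] = (3/4)·(31/3) + (1/4)·(6) = 37/4.

37/4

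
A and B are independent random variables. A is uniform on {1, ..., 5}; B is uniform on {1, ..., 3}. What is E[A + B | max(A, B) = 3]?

Outcomes with max(A, B) = 3: (1,3), (2,3), (3,1), (3,2), (3,3), each with probability 1/15.
E[A + B | max(A, B) = 3] = (4 + 5 + 4 + 5 + 6) / 5 = 24/5.

24/5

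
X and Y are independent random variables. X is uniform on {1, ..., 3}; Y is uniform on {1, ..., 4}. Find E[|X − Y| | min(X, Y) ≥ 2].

Outcomes with min(X, Y) ≥ 2: (2,2), (2,3), (2,4), (3,2), (3,3), (3,4), each with probability 1/12.
E[|X − Y| | min(X, Y) ≥ 2] = (0 + 1 + 2 + 1 + 0 + 1) / 6 = 5/6.

5/6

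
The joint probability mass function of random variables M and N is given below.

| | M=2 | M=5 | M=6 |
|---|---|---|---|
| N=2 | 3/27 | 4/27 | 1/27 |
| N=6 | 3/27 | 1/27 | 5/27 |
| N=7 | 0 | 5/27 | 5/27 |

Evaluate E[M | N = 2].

4

P(N = 2) = 8/27.
Σ M·P over the event = 2·(3/27) + 5·(4/27) + 6·(1/27) = 32/27.
E[M | N = 2] = (32/27) / (8/27) = 4.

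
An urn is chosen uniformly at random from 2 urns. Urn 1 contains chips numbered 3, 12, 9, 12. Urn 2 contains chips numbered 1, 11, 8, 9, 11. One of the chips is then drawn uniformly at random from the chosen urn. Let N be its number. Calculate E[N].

17/2

E[N | urn 1] = (3+12+9+12)/4 = 9.
E[N | urn 2] = (1+11+8+9+11)/5 = 8.
E[N] = (1/2)·(9) + (1/2)·(8) = 17/2.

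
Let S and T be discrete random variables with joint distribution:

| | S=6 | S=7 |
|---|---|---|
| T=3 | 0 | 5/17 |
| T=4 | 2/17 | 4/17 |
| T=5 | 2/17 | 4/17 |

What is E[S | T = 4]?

20/3

P(T = 4) = 6/17.
Σ S·P over the event = 6·(2/17) + 7·(4/17) = 40/17.
E[S | T = 4] = (40/17) / (6/17) = 20/3.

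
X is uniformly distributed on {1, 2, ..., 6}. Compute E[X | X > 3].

Given X > 3, X is equally likely to be any of {4, 5, 6}.
E[X | X > 3] = (4 + 5 + 6) / 3 = 5.

5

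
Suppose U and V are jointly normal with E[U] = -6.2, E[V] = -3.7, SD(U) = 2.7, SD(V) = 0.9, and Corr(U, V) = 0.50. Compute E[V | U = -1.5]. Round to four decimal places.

-2.9167

E[V | U=x] = μ_V + ρ(σ_V/σ_U)(x − μ_U) for jointly normal variables.
E[V | U=-1.5] = -3.7 + (0.50)·(0.9/2.7)·(-1.5 − (-6.2)) = -3.7 + (0.16667)·(4.7) = -2.9167.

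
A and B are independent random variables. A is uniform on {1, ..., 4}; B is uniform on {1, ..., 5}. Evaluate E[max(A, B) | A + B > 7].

14/3

Outcomes with A + B > 7: (3,5), (4,4), (4,5), each with probability 1/20.
E[max(A, B) | A + B > 7] = (5 + 4 + 5) / 3 = 14/3.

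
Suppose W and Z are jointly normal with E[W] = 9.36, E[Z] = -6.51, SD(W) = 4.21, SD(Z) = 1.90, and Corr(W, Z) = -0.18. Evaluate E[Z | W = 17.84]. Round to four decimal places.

The regression of Z on W has slope ρ·σ_Z/σ_W and passes through (μ_W, μ_Z).
E[Z | W=17.84] = -6.51 + (-0.18)·(1.90/4.21)·(17.84 − (9.36)) = -6.51 + (-0.081235)·(8.48) = -7.1989.

-7.1989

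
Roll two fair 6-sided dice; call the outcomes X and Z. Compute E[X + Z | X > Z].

7

P(X > Z) = 5/12.
Summing (X+Z)·P(x,y) over outcomes with X > Z gives 35/12.
E[X + Z | X > Z] = (35/12) / (5/12) = 7.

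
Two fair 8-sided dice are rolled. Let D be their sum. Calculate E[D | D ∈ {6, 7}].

P(D ∈ {6, 7}) = 11/64.
Σ over the event: 6·5/64 + 7·3/32 = 9/8.
E[D | D ∈ {6, 7}] = (9/8) / (11/64) = 72/11.

72/11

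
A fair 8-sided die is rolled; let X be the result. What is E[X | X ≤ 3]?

Given X ≤ 3, X is equally likely to be any of {1, 2, 3}.
E[X | X ≤ 3] = (1 + 2 + 3) / 3 = 2.

2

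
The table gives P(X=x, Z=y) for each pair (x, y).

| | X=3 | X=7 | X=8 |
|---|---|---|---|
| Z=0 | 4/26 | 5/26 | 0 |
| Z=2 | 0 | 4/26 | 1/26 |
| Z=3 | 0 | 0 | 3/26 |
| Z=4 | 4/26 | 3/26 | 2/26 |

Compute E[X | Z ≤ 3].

107/17

P(Z ≤ 3) = 17/26.
Summing X·P(X=x,Z=y) over the conditioning event gives 107/26.
E[X | Z ≤ 3] = (107/26) / (17/26) = 107/17.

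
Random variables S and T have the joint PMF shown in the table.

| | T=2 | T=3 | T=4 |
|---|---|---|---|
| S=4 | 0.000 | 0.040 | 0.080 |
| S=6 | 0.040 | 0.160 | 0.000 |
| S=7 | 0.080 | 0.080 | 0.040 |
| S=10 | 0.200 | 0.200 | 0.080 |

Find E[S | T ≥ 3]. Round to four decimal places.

P(T ≥ 3) = 0.680.
Σ S·P over the event = 4·(0.040) + 4·(0.080) + 6·(0.160) + 7·(0.080) + 7·(0.040) + 10·(0.200) + 10·(0.080) = 5.080.
E[S | T ≥ 3] = (5.080) / (0.680) = 7.4706.

7.4706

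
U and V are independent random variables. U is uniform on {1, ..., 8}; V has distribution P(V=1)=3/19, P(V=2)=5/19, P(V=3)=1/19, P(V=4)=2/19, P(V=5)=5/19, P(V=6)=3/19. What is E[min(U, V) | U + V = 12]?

51/10

P(U + V = 12) = 5/76.
Summing min(U,V)·P(x,y) over outcomes with U + V = 12 gives 51/152.
E[min(U, V) | U + V = 12] = (51/152) / (5/76) = 51/10.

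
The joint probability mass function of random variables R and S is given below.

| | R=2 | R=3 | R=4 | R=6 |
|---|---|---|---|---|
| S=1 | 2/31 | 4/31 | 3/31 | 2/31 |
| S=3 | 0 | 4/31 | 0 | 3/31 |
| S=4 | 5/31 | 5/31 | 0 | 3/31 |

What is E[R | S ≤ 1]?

40/11

P(S ≤ 1) = 11/31.
Σ R·P over the event = 2·(2/31) + 3·(4/31) + 4·(3/31) + 6·(2/31) = 40/31.
E[R | S ≤ 1] = (40/31) / (11/31) = 40/11.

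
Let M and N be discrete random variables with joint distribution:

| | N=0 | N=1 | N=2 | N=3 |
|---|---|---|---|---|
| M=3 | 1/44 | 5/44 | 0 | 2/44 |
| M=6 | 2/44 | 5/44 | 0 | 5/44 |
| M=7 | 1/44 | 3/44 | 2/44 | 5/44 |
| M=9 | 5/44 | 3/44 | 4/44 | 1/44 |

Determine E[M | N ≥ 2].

130/19

P(N ≥ 2) = 19/44.
Σ M·P over the event = 3·(2/44) + 6·(5/44) + 7·(2/44) + 7·(5/44) + 9·(4/44) + 9·(1/44) = 65/22.
E[M | N ≥ 2] = (65/22) / (19/44) = 130/19.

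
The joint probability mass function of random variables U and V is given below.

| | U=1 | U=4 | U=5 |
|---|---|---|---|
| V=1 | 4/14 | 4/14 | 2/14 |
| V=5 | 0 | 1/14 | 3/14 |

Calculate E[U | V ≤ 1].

3

P(V ≤ 1) = 5/7.
Σ U·P over the event = 1·(4/14) + 4·(4/14) + 5·(2/14) = 15/7.
E[U | V ≤ 1] = (15/7) / (5/7) = 3.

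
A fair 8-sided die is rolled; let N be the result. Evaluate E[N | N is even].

Given N is even, N is equally likely to be any of {2, 4, 6, 8}.
E[N | N is even] = (2 + 4 + 6 + 8) / 4 = 5.

5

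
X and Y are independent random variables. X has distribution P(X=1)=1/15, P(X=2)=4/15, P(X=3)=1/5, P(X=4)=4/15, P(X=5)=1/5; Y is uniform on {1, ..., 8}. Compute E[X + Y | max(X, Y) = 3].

69/14

P(max(X, Y) = 3) = 7/60.
Summing (X+Y)·P(x,y) over outcomes with max(X, Y) = 3 gives 23/40.
E[X + Y | max(X, Y) = 3] = (23/40) / (7/60) = 69/14.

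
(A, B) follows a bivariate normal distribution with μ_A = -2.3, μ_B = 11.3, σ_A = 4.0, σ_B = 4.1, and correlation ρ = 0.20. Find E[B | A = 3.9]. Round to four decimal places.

12.5710

The regression of B on A has slope ρ·σ_B/σ_A and passes through (μ_A, μ_B).
E[B | A=3.9] = 11.3 + (0.20)·(4.1/4.0)·(3.9 − (-2.3)) = 11.3 + (0.205)·(6.2) = 12.5710.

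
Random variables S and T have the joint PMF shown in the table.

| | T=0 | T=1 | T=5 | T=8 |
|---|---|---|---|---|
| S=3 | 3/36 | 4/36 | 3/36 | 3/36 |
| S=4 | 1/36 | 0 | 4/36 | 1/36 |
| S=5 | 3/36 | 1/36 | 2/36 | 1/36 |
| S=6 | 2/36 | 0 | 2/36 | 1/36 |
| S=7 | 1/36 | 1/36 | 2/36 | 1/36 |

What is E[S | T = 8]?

31/7

P(T = 8) = 7/36.
Σ S·P over the event = 3·(3/36) + 4·(1/36) + 5·(1/36) + 6·(1/36) + 7·(1/36) = 31/36.
E[S | T = 8] = (31/36) / (7/36) = 31/7.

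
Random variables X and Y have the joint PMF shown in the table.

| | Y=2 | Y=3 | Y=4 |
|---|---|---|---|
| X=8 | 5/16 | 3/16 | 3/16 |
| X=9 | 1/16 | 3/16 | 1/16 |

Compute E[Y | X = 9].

P(X = 9) = 5/16.
Σ Y·P over the event = 2·(1/16) + 3·(3/16) + 4·(1/16) = 15/16.
E[Y | X = 9] = (15/16) / (5/16) = 3.

3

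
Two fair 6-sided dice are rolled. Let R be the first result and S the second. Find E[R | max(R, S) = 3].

Outcomes with max(R, S) = 3: (1,3), (2,3), (3,1), (3,2), (3,3), each with probability 1/36.
E[R | max(R, S) = 3] = (1 + 2 + 3 + 3 + 3) / 5 = 12/5.

12/5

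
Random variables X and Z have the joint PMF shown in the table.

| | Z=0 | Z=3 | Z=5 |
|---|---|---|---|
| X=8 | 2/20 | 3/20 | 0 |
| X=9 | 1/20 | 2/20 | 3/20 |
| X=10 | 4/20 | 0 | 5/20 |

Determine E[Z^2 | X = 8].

P(X = 8) = 1/4.
Σ Z^2·P over the event = 0·(2/20) + 9·(3/20) = 27/20.
E[Z^2 | X = 8] = (27/20) / (1/4) = 27/5.

27/5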